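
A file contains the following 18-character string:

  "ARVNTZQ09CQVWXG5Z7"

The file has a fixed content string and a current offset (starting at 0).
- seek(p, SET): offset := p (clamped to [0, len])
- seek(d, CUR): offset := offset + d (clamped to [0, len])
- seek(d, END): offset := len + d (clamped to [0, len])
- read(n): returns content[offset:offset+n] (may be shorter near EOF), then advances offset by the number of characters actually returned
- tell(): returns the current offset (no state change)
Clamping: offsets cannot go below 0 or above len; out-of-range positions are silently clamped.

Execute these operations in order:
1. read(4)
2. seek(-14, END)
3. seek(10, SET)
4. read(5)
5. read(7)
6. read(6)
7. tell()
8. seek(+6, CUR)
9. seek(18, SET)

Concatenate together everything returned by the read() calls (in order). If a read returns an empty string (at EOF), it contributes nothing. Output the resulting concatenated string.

After 1 (read(4)): returned 'ARVN', offset=4
After 2 (seek(-14, END)): offset=4
After 3 (seek(10, SET)): offset=10
After 4 (read(5)): returned 'QVWXG', offset=15
After 5 (read(7)): returned '5Z7', offset=18
After 6 (read(6)): returned '', offset=18
After 7 (tell()): offset=18
After 8 (seek(+6, CUR)): offset=18
After 9 (seek(18, SET)): offset=18

Answer: ARVNQVWXG5Z7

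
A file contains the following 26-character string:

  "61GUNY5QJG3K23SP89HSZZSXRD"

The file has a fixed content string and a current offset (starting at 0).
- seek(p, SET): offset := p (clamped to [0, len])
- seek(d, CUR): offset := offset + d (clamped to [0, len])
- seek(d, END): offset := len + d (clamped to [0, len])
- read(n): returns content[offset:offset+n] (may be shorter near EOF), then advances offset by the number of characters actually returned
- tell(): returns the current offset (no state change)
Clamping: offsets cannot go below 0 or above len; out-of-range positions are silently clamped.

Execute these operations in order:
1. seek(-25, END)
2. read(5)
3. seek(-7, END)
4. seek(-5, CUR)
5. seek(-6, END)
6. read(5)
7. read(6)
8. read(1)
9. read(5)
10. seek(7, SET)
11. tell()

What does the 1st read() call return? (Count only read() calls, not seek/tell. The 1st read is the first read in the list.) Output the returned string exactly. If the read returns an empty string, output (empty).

After 1 (seek(-25, END)): offset=1
After 2 (read(5)): returned '1GUNY', offset=6
After 3 (seek(-7, END)): offset=19
After 4 (seek(-5, CUR)): offset=14
After 5 (seek(-6, END)): offset=20
After 6 (read(5)): returned 'ZZSXR', offset=25
After 7 (read(6)): returned 'D', offset=26
After 8 (read(1)): returned '', offset=26
After 9 (read(5)): returned '', offset=26
After 10 (seek(7, SET)): offset=7
After 11 (tell()): offset=7

Answer: 1GUNY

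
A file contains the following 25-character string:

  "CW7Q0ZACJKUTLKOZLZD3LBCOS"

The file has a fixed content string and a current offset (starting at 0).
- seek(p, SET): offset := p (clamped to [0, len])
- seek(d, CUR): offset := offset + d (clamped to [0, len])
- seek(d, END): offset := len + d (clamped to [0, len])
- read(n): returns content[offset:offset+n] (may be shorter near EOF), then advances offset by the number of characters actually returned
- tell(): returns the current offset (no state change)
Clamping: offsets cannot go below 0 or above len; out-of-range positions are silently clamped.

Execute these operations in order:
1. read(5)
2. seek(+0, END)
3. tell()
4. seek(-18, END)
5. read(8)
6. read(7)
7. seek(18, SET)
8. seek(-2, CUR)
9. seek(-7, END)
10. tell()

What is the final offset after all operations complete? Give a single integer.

After 1 (read(5)): returned 'CW7Q0', offset=5
After 2 (seek(+0, END)): offset=25
After 3 (tell()): offset=25
After 4 (seek(-18, END)): offset=7
After 5 (read(8)): returned 'CJKUTLKO', offset=15
After 6 (read(7)): returned 'ZLZD3LB', offset=22
After 7 (seek(18, SET)): offset=18
After 8 (seek(-2, CUR)): offset=16
After 9 (seek(-7, END)): offset=18
After 10 (tell()): offset=18

Answer: 18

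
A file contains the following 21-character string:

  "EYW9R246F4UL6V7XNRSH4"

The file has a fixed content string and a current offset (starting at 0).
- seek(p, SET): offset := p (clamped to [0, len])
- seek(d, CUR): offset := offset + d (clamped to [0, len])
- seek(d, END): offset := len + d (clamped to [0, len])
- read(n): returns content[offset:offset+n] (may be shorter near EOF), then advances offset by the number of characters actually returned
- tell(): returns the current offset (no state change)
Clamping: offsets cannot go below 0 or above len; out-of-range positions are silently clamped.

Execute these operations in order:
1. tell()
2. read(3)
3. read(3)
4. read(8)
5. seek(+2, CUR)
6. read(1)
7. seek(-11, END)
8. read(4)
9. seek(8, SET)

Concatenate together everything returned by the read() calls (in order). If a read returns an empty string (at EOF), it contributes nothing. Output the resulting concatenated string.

Answer: EYW9R246F4UL6VNUL6V

Derivation:
After 1 (tell()): offset=0
After 2 (read(3)): returned 'EYW', offset=3
After 3 (read(3)): returned '9R2', offset=6
After 4 (read(8)): returned '46F4UL6V', offset=14
After 5 (seek(+2, CUR)): offset=16
After 6 (read(1)): returned 'N', offset=17
After 7 (seek(-11, END)): offset=10
After 8 (read(4)): returned 'UL6V', offset=14
After 9 (seek(8, SET)): offset=8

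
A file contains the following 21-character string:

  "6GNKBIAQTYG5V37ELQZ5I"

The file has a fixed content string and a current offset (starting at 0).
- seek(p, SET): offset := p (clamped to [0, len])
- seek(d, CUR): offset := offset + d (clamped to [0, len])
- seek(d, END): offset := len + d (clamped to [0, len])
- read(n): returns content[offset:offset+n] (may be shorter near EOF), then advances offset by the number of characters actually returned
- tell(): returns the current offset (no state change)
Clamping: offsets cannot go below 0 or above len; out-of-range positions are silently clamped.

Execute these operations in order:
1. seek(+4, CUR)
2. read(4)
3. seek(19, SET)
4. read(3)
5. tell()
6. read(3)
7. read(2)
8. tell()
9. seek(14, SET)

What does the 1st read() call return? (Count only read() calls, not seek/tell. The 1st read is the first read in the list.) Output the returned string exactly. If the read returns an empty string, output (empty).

Answer: BIAQ

Derivation:
After 1 (seek(+4, CUR)): offset=4
After 2 (read(4)): returned 'BIAQ', offset=8
After 3 (seek(19, SET)): offset=19
After 4 (read(3)): returned '5I', offset=21
After 5 (tell()): offset=21
After 6 (read(3)): returned '', offset=21
After 7 (read(2)): returned '', offset=21
After 8 (tell()): offset=21
After 9 (seek(14, SET)): offset=14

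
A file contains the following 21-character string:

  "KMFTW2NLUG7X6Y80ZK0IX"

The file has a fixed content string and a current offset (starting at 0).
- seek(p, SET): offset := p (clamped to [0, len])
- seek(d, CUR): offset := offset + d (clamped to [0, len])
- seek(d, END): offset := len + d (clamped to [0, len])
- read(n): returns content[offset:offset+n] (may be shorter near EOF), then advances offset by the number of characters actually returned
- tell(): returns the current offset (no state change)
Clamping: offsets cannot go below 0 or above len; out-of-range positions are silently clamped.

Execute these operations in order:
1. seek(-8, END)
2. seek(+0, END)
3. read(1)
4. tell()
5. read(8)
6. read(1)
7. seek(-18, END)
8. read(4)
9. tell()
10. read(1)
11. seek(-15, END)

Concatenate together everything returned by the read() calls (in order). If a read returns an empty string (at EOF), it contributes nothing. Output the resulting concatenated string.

Answer: TW2NL

Derivation:
After 1 (seek(-8, END)): offset=13
After 2 (seek(+0, END)): offset=21
After 3 (read(1)): returned '', offset=21
After 4 (tell()): offset=21
After 5 (read(8)): returned '', offset=21
After 6 (read(1)): returned '', offset=21
After 7 (seek(-18, END)): offset=3
After 8 (read(4)): returned 'TW2N', offset=7
After 9 (tell()): offset=7
After 10 (read(1)): returned 'L', offset=8
After 11 (seek(-15, END)): offset=6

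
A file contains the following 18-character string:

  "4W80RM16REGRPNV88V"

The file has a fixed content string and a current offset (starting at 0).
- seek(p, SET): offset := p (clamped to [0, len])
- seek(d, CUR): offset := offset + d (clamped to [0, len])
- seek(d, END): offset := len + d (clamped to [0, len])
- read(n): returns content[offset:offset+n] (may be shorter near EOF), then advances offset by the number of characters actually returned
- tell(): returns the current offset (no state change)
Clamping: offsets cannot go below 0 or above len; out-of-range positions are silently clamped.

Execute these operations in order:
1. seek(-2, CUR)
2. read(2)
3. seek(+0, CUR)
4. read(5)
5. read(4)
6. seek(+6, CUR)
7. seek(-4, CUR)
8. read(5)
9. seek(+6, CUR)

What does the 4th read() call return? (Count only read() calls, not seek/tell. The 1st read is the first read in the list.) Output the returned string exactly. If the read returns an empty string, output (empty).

Answer: NV88V

Derivation:
After 1 (seek(-2, CUR)): offset=0
After 2 (read(2)): returned '4W', offset=2
After 3 (seek(+0, CUR)): offset=2
After 4 (read(5)): returned '80RM1', offset=7
After 5 (read(4)): returned '6REG', offset=11
After 6 (seek(+6, CUR)): offset=17
After 7 (seek(-4, CUR)): offset=13
After 8 (read(5)): returned 'NV88V', offset=18
After 9 (seek(+6, CUR)): offset=18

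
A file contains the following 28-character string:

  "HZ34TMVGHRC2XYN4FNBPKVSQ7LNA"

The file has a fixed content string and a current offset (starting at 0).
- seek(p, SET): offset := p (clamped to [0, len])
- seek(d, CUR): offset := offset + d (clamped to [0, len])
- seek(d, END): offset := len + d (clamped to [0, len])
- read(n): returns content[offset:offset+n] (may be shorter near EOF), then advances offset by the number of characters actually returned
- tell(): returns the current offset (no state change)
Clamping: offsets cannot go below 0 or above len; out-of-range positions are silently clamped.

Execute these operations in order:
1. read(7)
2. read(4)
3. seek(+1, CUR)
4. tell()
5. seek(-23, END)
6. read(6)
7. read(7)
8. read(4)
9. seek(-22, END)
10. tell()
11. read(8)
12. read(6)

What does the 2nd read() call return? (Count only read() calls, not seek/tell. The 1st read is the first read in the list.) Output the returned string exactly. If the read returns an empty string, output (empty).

Answer: GHRC

Derivation:
After 1 (read(7)): returned 'HZ34TMV', offset=7
After 2 (read(4)): returned 'GHRC', offset=11
After 3 (seek(+1, CUR)): offset=12
After 4 (tell()): offset=12
After 5 (seek(-23, END)): offset=5
After 6 (read(6)): returned 'MVGHRC', offset=11
After 7 (read(7)): returned '2XYN4FN', offset=18
After 8 (read(4)): returned 'BPKV', offset=22
After 9 (seek(-22, END)): offset=6
After 10 (tell()): offset=6
After 11 (read(8)): returned 'VGHRC2XY', offset=14
After 12 (read(6)): returned 'N4FNBP', offset=20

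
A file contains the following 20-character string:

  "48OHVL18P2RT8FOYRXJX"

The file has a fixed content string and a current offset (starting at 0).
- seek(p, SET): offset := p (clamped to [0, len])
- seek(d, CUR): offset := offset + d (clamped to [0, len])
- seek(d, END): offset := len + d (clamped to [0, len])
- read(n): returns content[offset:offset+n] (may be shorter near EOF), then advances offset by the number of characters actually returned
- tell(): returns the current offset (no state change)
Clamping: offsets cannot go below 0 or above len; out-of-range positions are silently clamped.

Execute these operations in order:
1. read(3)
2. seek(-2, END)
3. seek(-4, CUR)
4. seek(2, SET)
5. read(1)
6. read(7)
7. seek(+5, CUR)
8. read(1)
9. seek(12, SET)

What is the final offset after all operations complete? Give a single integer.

Answer: 12

Derivation:
After 1 (read(3)): returned '48O', offset=3
After 2 (seek(-2, END)): offset=18
After 3 (seek(-4, CUR)): offset=14
After 4 (seek(2, SET)): offset=2
After 5 (read(1)): returned 'O', offset=3
After 6 (read(7)): returned 'HVL18P2', offset=10
After 7 (seek(+5, CUR)): offset=15
After 8 (read(1)): returned 'Y', offset=16
After 9 (seek(12, SET)): offset=12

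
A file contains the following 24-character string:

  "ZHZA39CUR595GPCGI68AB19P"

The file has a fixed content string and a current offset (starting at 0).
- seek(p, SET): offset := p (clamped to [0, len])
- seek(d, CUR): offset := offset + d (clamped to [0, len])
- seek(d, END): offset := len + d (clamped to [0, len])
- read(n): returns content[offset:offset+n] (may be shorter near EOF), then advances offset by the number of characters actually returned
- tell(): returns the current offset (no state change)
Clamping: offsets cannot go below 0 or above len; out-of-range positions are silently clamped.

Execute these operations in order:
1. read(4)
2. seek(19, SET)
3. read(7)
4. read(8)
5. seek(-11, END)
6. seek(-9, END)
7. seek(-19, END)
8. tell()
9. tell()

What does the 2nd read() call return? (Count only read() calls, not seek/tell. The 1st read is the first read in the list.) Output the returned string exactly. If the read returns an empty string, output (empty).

Answer: AB19P

Derivation:
After 1 (read(4)): returned 'ZHZA', offset=4
After 2 (seek(19, SET)): offset=19
After 3 (read(7)): returned 'AB19P', offset=24
After 4 (read(8)): returned '', offset=24
After 5 (seek(-11, END)): offset=13
After 6 (seek(-9, END)): offset=15
After 7 (seek(-19, END)): offset=5
After 8 (tell()): offset=5
After 9 (tell()): offset=5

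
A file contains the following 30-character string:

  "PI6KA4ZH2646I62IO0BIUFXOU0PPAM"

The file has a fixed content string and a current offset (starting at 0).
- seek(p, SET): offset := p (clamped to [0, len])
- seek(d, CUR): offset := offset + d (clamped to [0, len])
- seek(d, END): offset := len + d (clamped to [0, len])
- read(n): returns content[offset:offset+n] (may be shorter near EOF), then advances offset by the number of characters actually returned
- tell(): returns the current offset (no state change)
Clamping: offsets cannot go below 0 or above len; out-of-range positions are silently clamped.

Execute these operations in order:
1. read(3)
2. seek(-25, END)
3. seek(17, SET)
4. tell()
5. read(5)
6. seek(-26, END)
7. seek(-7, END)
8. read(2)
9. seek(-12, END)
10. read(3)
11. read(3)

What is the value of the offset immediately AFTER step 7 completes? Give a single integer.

Answer: 23

Derivation:
After 1 (read(3)): returned 'PI6', offset=3
After 2 (seek(-25, END)): offset=5
After 3 (seek(17, SET)): offset=17
After 4 (tell()): offset=17
After 5 (read(5)): returned '0BIUF', offset=22
After 6 (seek(-26, END)): offset=4
After 7 (seek(-7, END)): offset=23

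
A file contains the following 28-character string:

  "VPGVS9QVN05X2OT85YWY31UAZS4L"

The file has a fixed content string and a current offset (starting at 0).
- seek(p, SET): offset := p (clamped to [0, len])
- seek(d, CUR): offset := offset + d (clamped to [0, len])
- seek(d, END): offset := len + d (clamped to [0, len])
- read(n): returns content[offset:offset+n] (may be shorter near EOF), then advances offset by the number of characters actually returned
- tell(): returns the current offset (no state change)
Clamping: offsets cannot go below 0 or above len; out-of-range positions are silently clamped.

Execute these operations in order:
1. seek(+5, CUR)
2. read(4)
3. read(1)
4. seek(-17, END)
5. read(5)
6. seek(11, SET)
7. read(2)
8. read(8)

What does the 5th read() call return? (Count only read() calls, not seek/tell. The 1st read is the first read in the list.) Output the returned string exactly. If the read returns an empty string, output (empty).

Answer: OT85YWY3

Derivation:
After 1 (seek(+5, CUR)): offset=5
After 2 (read(4)): returned '9QVN', offset=9
After 3 (read(1)): returned '0', offset=10
After 4 (seek(-17, END)): offset=11
After 5 (read(5)): returned 'X2OT8', offset=16
After 6 (seek(11, SET)): offset=11
After 7 (read(2)): returned 'X2', offset=13
After 8 (read(8)): returned 'OT85YWY3', offset=21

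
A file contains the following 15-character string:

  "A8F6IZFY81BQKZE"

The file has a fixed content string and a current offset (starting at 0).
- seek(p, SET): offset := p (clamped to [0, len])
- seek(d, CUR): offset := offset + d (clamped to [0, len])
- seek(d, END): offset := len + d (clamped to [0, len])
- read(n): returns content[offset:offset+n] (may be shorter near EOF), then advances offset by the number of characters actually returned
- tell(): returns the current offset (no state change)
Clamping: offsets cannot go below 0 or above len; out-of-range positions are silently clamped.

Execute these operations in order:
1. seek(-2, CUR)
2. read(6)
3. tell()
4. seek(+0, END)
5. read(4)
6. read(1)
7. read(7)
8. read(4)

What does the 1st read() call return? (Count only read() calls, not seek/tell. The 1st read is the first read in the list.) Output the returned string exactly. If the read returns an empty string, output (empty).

Answer: A8F6IZ

Derivation:
After 1 (seek(-2, CUR)): offset=0
After 2 (read(6)): returned 'A8F6IZ', offset=6
After 3 (tell()): offset=6
After 4 (seek(+0, END)): offset=15
After 5 (read(4)): returned '', offset=15
After 6 (read(1)): returned '', offset=15
After 7 (read(7)): returned '', offset=15
After 8 (read(4)): returned '', offset=15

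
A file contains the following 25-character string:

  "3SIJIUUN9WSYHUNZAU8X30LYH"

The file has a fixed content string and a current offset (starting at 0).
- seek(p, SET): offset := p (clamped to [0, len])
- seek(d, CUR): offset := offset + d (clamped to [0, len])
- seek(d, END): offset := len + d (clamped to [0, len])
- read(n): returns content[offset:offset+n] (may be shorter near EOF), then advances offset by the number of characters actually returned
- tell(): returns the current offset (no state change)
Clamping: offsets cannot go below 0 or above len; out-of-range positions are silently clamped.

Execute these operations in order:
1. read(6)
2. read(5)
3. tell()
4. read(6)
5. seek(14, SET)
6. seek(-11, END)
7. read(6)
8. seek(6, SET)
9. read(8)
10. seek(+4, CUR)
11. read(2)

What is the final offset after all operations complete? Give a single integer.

Answer: 20

Derivation:
After 1 (read(6)): returned '3SIJIU', offset=6
After 2 (read(5)): returned 'UN9WS', offset=11
After 3 (tell()): offset=11
After 4 (read(6)): returned 'YHUNZA', offset=17
After 5 (seek(14, SET)): offset=14
After 6 (seek(-11, END)): offset=14
After 7 (read(6)): returned 'NZAU8X', offset=20
After 8 (seek(6, SET)): offset=6
After 9 (read(8)): returned 'UN9WSYHU', offset=14
After 10 (seek(+4, CUR)): offset=18
After 11 (read(2)): returned '8X', offset=20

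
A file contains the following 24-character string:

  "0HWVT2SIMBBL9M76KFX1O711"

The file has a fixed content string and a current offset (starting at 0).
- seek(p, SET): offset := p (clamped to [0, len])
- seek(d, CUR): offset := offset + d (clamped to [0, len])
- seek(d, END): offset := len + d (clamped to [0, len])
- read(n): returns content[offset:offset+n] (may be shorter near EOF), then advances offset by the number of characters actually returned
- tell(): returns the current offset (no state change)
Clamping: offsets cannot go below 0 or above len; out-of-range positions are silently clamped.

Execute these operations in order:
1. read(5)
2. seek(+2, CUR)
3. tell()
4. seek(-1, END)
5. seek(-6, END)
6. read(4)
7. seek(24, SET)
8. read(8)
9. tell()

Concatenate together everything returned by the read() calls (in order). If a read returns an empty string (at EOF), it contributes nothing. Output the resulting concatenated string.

After 1 (read(5)): returned '0HWVT', offset=5
After 2 (seek(+2, CUR)): offset=7
After 3 (tell()): offset=7
After 4 (seek(-1, END)): offset=23
After 5 (seek(-6, END)): offset=18
After 6 (read(4)): returned 'X1O7', offset=22
After 7 (seek(24, SET)): offset=24
After 8 (read(8)): returned '', offset=24
After 9 (tell()): offset=24

Answer: 0HWVTX1O7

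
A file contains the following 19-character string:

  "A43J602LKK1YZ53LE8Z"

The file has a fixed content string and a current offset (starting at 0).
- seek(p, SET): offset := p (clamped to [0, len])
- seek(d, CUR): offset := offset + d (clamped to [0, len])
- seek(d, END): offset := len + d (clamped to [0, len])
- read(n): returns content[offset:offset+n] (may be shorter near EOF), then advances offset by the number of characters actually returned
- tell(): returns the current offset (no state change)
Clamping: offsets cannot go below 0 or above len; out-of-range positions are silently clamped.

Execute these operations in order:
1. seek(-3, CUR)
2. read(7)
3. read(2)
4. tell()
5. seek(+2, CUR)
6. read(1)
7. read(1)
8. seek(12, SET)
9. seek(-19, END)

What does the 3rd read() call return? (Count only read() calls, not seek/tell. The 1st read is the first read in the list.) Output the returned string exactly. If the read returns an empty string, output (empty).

Answer: Y

Derivation:
After 1 (seek(-3, CUR)): offset=0
After 2 (read(7)): returned 'A43J602', offset=7
After 3 (read(2)): returned 'LK', offset=9
After 4 (tell()): offset=9
After 5 (seek(+2, CUR)): offset=11
After 6 (read(1)): returned 'Y', offset=12
After 7 (read(1)): returned 'Z', offset=13
After 8 (seek(12, SET)): offset=12
After 9 (seek(-19, END)): offset=0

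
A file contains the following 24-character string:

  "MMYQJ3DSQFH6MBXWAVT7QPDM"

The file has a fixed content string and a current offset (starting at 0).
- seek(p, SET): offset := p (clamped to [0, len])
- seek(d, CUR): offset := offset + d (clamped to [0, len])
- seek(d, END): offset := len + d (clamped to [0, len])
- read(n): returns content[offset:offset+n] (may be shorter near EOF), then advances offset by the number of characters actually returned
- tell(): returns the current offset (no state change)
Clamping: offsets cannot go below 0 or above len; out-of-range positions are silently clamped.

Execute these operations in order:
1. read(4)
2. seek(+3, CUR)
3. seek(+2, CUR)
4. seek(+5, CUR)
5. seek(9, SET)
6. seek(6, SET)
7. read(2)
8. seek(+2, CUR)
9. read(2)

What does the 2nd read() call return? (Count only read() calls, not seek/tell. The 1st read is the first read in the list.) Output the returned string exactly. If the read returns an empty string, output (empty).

Answer: DS

Derivation:
After 1 (read(4)): returned 'MMYQ', offset=4
After 2 (seek(+3, CUR)): offset=7
After 3 (seek(+2, CUR)): offset=9
After 4 (seek(+5, CUR)): offset=14
After 5 (seek(9, SET)): offset=9
After 6 (seek(6, SET)): offset=6
After 7 (read(2)): returned 'DS', offset=8
After 8 (seek(+2, CUR)): offset=10
After 9 (read(2)): returned 'H6', offset=12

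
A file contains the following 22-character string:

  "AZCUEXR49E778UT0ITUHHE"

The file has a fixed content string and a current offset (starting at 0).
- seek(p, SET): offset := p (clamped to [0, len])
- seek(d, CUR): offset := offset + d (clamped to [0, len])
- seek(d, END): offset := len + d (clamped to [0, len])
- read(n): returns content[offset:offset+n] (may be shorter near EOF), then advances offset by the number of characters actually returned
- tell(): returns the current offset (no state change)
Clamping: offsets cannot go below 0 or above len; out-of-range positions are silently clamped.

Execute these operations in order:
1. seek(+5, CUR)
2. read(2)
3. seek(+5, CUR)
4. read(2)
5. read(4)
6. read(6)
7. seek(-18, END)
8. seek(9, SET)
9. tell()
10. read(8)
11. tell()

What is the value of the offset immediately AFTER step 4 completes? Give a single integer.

Answer: 14

Derivation:
After 1 (seek(+5, CUR)): offset=5
After 2 (read(2)): returned 'XR', offset=7
After 3 (seek(+5, CUR)): offset=12
After 4 (read(2)): returned '8U', offset=14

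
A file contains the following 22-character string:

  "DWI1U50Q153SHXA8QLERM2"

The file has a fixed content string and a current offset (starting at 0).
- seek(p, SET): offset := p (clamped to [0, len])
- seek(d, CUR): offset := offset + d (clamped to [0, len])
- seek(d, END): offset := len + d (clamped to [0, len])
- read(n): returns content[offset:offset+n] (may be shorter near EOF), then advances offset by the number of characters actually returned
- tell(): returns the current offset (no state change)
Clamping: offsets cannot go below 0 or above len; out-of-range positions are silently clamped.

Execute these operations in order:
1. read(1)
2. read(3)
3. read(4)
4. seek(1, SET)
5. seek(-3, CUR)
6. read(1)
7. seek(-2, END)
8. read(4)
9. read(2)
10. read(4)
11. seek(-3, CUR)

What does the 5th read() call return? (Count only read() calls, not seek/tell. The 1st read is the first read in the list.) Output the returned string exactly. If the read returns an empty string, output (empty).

After 1 (read(1)): returned 'D', offset=1
After 2 (read(3)): returned 'WI1', offset=4
After 3 (read(4)): returned 'U50Q', offset=8
After 4 (seek(1, SET)): offset=1
After 5 (seek(-3, CUR)): offset=0
After 6 (read(1)): returned 'D', offset=1
After 7 (seek(-2, END)): offset=20
After 8 (read(4)): returned 'M2', offset=22
After 9 (read(2)): returned '', offset=22
After 10 (read(4)): returned '', offset=22
After 11 (seek(-3, CUR)): offset=19

Answer: M2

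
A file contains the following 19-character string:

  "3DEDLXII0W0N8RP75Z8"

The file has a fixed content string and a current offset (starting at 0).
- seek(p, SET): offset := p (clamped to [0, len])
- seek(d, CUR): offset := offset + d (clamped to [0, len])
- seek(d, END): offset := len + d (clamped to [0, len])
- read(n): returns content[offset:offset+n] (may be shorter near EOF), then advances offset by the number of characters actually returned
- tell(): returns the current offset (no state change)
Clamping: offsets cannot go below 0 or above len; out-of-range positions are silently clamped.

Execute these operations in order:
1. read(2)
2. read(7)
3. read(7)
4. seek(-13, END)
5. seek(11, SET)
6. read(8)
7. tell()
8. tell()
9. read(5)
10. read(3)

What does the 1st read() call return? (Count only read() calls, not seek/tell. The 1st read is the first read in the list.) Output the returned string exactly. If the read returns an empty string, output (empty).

After 1 (read(2)): returned '3D', offset=2
After 2 (read(7)): returned 'EDLXII0', offset=9
After 3 (read(7)): returned 'W0N8RP7', offset=16
After 4 (seek(-13, END)): offset=6
After 5 (seek(11, SET)): offset=11
After 6 (read(8)): returned 'N8RP75Z8', offset=19
After 7 (tell()): offset=19
After 8 (tell()): offset=19
After 9 (read(5)): returned '', offset=19
After 10 (read(3)): returned '', offset=19

Answer: 3D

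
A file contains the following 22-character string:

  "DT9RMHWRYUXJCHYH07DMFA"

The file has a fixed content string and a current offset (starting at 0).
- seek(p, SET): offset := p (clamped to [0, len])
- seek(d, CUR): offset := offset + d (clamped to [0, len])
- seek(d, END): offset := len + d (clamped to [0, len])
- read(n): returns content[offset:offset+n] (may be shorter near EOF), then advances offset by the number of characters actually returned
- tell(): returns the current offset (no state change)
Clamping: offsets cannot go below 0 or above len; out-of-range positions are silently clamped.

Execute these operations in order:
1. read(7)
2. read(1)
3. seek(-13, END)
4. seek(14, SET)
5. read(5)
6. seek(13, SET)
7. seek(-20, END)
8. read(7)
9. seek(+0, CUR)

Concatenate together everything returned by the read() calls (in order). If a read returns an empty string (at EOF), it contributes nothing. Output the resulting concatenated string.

Answer: DT9RMHWRYH07D9RMHWRY

Derivation:
After 1 (read(7)): returned 'DT9RMHW', offset=7
After 2 (read(1)): returned 'R', offset=8
After 3 (seek(-13, END)): offset=9
After 4 (seek(14, SET)): offset=14
After 5 (read(5)): returned 'YH07D', offset=19
After 6 (seek(13, SET)): offset=13
After 7 (seek(-20, END)): offset=2
After 8 (read(7)): returned '9RMHWRY', offset=9
After 9 (seek(+0, CUR)): offset=9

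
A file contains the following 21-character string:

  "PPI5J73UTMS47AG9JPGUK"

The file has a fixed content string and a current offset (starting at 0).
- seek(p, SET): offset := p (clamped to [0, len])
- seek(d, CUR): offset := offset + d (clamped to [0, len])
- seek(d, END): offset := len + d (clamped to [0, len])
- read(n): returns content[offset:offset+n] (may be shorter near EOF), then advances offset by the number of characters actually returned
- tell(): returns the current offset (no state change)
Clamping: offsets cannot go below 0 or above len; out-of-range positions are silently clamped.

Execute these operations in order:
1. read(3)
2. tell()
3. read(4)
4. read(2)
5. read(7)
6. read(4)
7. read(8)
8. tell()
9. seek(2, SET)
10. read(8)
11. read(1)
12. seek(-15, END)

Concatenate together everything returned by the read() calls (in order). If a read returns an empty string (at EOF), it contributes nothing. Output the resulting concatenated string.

Answer: PPI5J73UTMS47AG9JPGUKI5J73UTMS

Derivation:
After 1 (read(3)): returned 'PPI', offset=3
After 2 (tell()): offset=3
After 3 (read(4)): returned '5J73', offset=7
After 4 (read(2)): returned 'UT', offset=9
After 5 (read(7)): returned 'MS47AG9', offset=16
After 6 (read(4)): returned 'JPGU', offset=20
After 7 (read(8)): returned 'K', offset=21
After 8 (tell()): offset=21
After 9 (seek(2, SET)): offset=2
After 10 (read(8)): returned 'I5J73UTM', offset=10
After 11 (read(1)): returned 'S', offset=11
After 12 (seek(-15, END)): offset=6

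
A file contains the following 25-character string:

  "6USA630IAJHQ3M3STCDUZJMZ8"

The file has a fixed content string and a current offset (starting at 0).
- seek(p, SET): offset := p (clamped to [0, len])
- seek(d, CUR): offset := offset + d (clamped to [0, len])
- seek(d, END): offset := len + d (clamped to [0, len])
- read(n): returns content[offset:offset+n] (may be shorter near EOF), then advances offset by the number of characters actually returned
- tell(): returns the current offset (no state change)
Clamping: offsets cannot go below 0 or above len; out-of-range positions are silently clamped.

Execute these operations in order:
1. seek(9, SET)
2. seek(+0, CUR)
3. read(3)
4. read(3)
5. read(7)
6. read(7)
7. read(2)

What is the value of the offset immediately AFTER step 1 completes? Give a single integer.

Answer: 9

Derivation:
After 1 (seek(9, SET)): offset=9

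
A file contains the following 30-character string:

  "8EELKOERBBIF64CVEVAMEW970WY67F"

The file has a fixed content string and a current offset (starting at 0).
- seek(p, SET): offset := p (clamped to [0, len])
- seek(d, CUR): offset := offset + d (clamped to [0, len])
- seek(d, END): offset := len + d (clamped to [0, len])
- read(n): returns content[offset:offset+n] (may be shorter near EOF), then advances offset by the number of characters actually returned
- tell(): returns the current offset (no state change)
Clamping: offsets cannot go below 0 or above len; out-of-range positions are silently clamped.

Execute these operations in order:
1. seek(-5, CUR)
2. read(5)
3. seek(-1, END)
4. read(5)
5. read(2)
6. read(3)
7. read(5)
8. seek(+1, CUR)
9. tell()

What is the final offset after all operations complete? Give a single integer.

After 1 (seek(-5, CUR)): offset=0
After 2 (read(5)): returned '8EELK', offset=5
After 3 (seek(-1, END)): offset=29
After 4 (read(5)): returned 'F', offset=30
After 5 (read(2)): returned '', offset=30
After 6 (read(3)): returned '', offset=30
After 7 (read(5)): returned '', offset=30
After 8 (seek(+1, CUR)): offset=30
After 9 (tell()): offset=30

Answer: 30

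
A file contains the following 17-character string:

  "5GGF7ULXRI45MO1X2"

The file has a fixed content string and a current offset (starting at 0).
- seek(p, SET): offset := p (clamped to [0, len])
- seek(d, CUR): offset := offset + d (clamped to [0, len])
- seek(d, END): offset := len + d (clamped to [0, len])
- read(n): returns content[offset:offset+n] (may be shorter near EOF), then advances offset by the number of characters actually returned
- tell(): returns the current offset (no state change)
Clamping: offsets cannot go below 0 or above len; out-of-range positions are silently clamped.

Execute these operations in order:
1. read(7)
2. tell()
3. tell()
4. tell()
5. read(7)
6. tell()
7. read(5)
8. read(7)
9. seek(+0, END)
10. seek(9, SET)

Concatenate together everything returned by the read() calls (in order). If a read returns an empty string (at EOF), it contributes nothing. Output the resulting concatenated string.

After 1 (read(7)): returned '5GGF7UL', offset=7
After 2 (tell()): offset=7
After 3 (tell()): offset=7
After 4 (tell()): offset=7
After 5 (read(7)): returned 'XRI45MO', offset=14
After 6 (tell()): offset=14
After 7 (read(5)): returned '1X2', offset=17
After 8 (read(7)): returned '', offset=17
After 9 (seek(+0, END)): offset=17
After 10 (seek(9, SET)): offset=9

Answer: 5GGF7ULXRI45MO1X2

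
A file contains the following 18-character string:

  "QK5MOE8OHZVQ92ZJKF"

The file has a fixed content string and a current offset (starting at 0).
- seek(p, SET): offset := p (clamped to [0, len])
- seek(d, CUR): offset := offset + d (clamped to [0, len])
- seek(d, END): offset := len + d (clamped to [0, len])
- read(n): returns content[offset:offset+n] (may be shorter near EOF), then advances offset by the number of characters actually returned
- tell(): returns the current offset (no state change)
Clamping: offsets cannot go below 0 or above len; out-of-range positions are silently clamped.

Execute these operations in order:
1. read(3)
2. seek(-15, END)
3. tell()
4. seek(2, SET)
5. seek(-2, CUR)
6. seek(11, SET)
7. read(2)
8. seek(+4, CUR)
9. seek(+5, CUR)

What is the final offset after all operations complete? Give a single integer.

After 1 (read(3)): returned 'QK5', offset=3
After 2 (seek(-15, END)): offset=3
After 3 (tell()): offset=3
After 4 (seek(2, SET)): offset=2
After 5 (seek(-2, CUR)): offset=0
After 6 (seek(11, SET)): offset=11
After 7 (read(2)): returned 'Q9', offset=13
After 8 (seek(+4, CUR)): offset=17
After 9 (seek(+5, CUR)): offset=18

Answer: 18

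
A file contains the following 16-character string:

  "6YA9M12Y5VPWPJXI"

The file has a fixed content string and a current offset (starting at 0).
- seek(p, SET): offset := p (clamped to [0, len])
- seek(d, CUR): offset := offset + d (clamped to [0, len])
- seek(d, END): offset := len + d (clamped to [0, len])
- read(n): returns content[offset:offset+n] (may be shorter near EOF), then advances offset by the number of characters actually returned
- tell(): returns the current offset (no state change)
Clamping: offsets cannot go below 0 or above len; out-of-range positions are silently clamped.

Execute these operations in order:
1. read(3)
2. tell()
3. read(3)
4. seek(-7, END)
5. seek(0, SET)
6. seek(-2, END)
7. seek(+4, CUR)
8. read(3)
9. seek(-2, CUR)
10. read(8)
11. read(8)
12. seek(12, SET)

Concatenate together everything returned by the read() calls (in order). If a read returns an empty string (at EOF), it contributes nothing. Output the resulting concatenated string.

After 1 (read(3)): returned '6YA', offset=3
After 2 (tell()): offset=3
After 3 (read(3)): returned '9M1', offset=6
After 4 (seek(-7, END)): offset=9
After 5 (seek(0, SET)): offset=0
After 6 (seek(-2, END)): offset=14
After 7 (seek(+4, CUR)): offset=16
After 8 (read(3)): returned '', offset=16
After 9 (seek(-2, CUR)): offset=14
After 10 (read(8)): returned 'XI', offset=16
After 11 (read(8)): returned '', offset=16
After 12 (seek(12, SET)): offset=12

Answer: 6YA9M1XI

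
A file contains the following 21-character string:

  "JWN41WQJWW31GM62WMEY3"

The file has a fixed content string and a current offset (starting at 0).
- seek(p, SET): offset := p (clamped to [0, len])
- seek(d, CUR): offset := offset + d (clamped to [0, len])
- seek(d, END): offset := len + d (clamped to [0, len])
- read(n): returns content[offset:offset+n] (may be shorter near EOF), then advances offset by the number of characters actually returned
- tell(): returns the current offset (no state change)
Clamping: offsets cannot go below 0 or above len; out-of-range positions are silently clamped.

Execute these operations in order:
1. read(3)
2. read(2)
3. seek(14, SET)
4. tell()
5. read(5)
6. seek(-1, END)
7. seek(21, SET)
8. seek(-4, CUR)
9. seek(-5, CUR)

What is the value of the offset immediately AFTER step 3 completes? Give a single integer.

Answer: 14

Derivation:
After 1 (read(3)): returned 'JWN', offset=3
After 2 (read(2)): returned '41', offset=5
After 3 (seek(14, SET)): offset=14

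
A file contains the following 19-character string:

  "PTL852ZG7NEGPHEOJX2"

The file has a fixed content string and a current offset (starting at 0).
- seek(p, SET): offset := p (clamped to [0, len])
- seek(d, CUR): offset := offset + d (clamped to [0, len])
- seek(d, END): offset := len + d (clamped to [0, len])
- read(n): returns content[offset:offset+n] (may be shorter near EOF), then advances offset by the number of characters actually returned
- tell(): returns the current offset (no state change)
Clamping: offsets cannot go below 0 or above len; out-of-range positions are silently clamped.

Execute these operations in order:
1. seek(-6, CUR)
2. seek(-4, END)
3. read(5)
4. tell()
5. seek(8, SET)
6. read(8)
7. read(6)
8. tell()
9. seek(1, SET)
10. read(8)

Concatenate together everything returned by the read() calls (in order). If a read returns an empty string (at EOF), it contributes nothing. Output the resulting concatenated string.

Answer: OJX27NEGPHEOJX2TL852ZG7

Derivation:
After 1 (seek(-6, CUR)): offset=0
After 2 (seek(-4, END)): offset=15
After 3 (read(5)): returned 'OJX2', offset=19
After 4 (tell()): offset=19
After 5 (seek(8, SET)): offset=8
After 6 (read(8)): returned '7NEGPHEO', offset=16
After 7 (read(6)): returned 'JX2', offset=19
After 8 (tell()): offset=19
After 9 (seek(1, SET)): offset=1
After 10 (read(8)): returned 'TL852ZG7', offset=9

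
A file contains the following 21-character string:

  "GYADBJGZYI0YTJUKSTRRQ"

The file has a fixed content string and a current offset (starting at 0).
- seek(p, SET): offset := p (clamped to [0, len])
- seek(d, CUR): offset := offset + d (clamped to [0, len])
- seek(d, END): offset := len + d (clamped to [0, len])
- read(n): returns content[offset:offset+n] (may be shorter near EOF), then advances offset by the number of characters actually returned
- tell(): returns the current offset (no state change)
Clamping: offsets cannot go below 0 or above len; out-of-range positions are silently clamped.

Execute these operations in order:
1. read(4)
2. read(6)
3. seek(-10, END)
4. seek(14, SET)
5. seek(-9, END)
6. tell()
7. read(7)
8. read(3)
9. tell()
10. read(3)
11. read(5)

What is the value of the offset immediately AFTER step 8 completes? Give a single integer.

After 1 (read(4)): returned 'GYAD', offset=4
After 2 (read(6)): returned 'BJGZYI', offset=10
After 3 (seek(-10, END)): offset=11
After 4 (seek(14, SET)): offset=14
After 5 (seek(-9, END)): offset=12
After 6 (tell()): offset=12
After 7 (read(7)): returned 'TJUKSTR', offset=19
After 8 (read(3)): returned 'RQ', offset=21

Answer: 21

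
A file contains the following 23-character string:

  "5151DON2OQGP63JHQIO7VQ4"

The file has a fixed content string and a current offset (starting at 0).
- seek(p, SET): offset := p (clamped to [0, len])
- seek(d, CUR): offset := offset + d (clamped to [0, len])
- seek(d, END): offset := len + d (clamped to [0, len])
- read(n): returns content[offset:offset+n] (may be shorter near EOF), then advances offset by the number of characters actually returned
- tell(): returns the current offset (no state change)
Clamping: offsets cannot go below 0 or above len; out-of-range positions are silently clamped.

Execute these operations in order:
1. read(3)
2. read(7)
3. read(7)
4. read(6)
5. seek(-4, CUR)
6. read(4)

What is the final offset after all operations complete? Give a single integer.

After 1 (read(3)): returned '515', offset=3
After 2 (read(7)): returned '1DON2OQ', offset=10
After 3 (read(7)): returned 'GP63JHQ', offset=17
After 4 (read(6)): returned 'IO7VQ4', offset=23
After 5 (seek(-4, CUR)): offset=19
After 6 (read(4)): returned '7VQ4', offset=23

Answer: 23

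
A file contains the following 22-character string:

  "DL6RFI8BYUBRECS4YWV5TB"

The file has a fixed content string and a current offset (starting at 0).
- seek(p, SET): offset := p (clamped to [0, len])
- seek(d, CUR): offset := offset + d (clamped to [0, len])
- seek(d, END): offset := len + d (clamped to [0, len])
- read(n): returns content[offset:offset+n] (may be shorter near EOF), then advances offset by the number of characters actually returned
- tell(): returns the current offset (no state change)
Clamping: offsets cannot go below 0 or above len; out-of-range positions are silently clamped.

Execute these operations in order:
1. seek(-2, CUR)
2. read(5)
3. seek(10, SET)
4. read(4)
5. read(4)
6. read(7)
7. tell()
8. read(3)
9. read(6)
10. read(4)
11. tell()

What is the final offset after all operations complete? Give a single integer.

Answer: 22

Derivation:
After 1 (seek(-2, CUR)): offset=0
After 2 (read(5)): returned 'DL6RF', offset=5
After 3 (seek(10, SET)): offset=10
After 4 (read(4)): returned 'BREC', offset=14
After 5 (read(4)): returned 'S4YW', offset=18
After 6 (read(7)): returned 'V5TB', offset=22
After 7 (tell()): offset=22
After 8 (read(3)): returned '', offset=22
After 9 (read(6)): returned '', offset=22
After 10 (read(4)): returned '', offset=22
After 11 (tell()): offset=22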